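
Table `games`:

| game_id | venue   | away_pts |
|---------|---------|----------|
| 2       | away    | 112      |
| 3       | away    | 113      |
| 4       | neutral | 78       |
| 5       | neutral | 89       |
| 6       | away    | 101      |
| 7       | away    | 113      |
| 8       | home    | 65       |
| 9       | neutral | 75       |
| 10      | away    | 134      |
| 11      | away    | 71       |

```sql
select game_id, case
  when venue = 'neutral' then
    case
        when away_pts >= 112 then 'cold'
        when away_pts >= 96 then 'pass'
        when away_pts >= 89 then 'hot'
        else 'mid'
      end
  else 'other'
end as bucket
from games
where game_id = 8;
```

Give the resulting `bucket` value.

game_id = 8: venue=home, away_pts=65.
venue='home' → outer ELSE → other

other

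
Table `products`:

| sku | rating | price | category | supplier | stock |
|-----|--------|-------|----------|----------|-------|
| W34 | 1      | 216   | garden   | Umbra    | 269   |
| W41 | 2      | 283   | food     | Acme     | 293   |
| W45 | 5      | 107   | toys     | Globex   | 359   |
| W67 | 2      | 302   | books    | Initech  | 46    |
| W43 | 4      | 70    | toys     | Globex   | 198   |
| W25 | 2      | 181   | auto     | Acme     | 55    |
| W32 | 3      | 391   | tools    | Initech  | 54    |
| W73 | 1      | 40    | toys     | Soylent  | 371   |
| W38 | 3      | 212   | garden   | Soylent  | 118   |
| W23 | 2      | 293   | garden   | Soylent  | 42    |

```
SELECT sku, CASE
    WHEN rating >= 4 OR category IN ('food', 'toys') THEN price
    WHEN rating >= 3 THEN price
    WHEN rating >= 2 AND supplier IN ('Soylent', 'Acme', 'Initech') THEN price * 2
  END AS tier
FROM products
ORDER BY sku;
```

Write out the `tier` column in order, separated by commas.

586, 362, 391, NULL, 212, 283, 70, 107, 604, 40

sku=W23: rating >= 2 AND supplier IN ('Soylent', 'Acme', 'Initech') → 586
sku=W25: rating >= 2 AND supplier IN ('Soylent', 'Acme', 'Initech') → 362
sku=W32: rating >= 3 → 391
sku=W34: (no match → NULL) → NULL
sku=W38: rating >= 3 → 212
sku=W41: rating >= 4 OR category IN ('food', 'toys') → 283
sku=W43: rating >= 4 OR category IN ('food', 'toys') → 70
sku=W45: rating >= 4 OR category IN ('food', 'toys') → 107
sku=W67: rating >= 2 AND supplier IN ('Soylent', 'Acme', 'Initech') → 604
sku=W73: rating >= 4 OR category IN ('food', 'toys') → 40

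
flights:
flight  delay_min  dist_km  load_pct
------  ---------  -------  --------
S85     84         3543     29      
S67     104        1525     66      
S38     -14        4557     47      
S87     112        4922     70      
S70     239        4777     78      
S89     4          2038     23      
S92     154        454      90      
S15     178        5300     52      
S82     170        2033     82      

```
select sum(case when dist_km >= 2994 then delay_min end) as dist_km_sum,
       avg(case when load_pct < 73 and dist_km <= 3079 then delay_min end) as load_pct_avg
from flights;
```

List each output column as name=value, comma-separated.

dist_km_sum=599, load_pct_avg=54

[dist_km_sum: dist_km >= 2994]
flight=S85: ✓ → 84
flight=S67: ✗
flight=S38: ✓ → -14
flight=S87: ✓ → 112
flight=S70: ✓ → 239
flight=S89: ✗
flight=S92: ✗
flight=S15: ✓ → 178
flight=S82: ✗
dist_km_sum = 84 + -14 + 112 + 239 + 178 = 599
—
[load_pct_avg: load_pct < 73 and dist_km <= 3079]
flight=S85: ✗
flight=S67: ✓ → 104
flight=S38: ✗
flight=S87: ✗
flight=S70: ✗
flight=S89: ✓ → 4
flight=S92: ✗
flight=S15: ✗
flight=S82: ✗
load_pct_avg = (104 + 4) / 2 = 54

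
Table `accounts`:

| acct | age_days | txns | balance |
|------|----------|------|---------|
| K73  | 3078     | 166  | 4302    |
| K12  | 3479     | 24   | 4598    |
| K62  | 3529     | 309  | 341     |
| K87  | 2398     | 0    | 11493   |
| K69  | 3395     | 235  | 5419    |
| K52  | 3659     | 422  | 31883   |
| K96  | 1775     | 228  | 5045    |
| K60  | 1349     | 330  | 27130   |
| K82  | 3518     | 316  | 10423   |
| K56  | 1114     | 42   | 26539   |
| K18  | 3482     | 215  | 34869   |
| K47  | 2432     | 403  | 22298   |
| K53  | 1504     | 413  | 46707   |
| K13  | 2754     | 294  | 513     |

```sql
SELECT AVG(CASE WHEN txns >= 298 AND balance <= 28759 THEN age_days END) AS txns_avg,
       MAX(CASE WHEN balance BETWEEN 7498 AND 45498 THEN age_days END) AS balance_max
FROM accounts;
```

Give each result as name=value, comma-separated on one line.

txns_avg=2707, balance_max=3659

[txns_avg: txns >= 298 AND balance <= 28759]
acct=K73: ✗
acct=K12: ✗
acct=K62: ✓ → 3529
acct=K87: ✗
acct=K69: ✗
acct=K52: ✗
acct=K96: ✗
acct=K60: ✓ → 1349
acct=K82: ✓ → 3518
acct=K56: ✗
acct=K18: ✗
acct=K47: ✓ → 2432
acct=K53: ✗
acct=K13: ✗
txns_avg = (3529 + 1349 + 3518 + 2432) / 4 = 2707
—
[balance_max: balance BETWEEN 7498 AND 45498]
acct=K73: ✗
acct=K12: ✗
acct=K62: ✗
acct=K87: ✓ → 2398
acct=K69: ✗
acct=K52: ✓ → 3659
acct=K96: ✗
acct=K60: ✓ → 1349
acct=K82: ✓ → 3518
acct=K56: ✓ → 1114
acct=K18: ✓ → 3482
acct=K47: ✓ → 2432
acct=K53: ✗
acct=K13: ✗
balance_max = MAX(2398, 3659, 1349, 3518, 1114, 3482, 2432) = 3659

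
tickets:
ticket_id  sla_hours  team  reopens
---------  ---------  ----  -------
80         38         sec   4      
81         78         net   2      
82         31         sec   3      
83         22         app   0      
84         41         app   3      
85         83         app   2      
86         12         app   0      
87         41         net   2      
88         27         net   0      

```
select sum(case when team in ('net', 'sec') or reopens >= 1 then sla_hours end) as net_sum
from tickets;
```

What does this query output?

ticket_id=80: ✓ → 38
ticket_id=81: ✓ → 78
ticket_id=82: ✓ → 31
ticket_id=83: ✗
ticket_id=84: ✓ → 41
ticket_id=85: ✓ → 83
ticket_id=86: ✗
ticket_id=87: ✓ → 41
ticket_id=88: ✓ → 27
net_sum = 38 + 78 + 31 + 41 + 83 + 41 + 27 = 339

339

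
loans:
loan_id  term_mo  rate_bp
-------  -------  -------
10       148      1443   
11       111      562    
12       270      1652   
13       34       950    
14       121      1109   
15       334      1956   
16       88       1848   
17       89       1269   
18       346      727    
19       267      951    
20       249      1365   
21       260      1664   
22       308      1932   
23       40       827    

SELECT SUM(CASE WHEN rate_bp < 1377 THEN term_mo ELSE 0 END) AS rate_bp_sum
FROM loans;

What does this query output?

1257

loan_id=10: ✗
loan_id=11: ✓ → 111
loan_id=12: ✗
loan_id=13: ✓ → 34
loan_id=14: ✓ → 121
loan_id=15: ✗
loan_id=16: ✗
loan_id=17: ✓ → 89
loan_id=18: ✓ → 346
loan_id=19: ✓ → 267
loan_id=20: ✓ → 249
loan_id=21: ✗
loan_id=22: ✗
loan_id=23: ✓ → 40
rate_bp_sum = 111 + 34 + 121 + 89 + 346 + 267 + 249 + 40 = 1257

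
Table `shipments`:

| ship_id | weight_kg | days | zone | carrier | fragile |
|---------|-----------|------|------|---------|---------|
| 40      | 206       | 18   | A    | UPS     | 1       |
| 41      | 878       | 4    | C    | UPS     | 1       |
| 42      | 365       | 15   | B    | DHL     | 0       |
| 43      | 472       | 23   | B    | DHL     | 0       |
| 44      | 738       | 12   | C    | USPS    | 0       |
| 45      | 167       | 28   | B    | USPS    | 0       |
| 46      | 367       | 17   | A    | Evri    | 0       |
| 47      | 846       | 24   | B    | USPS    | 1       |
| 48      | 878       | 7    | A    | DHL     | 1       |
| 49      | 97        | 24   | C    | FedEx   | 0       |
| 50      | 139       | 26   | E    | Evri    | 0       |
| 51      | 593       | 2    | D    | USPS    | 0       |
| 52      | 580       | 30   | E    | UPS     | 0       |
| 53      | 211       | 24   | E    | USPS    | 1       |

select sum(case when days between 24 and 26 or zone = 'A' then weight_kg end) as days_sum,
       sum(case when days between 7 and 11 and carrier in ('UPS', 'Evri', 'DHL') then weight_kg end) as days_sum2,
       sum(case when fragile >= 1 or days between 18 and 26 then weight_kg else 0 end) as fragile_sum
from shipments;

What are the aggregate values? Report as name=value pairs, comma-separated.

days_sum=2744, days_sum2=878, fragile_sum=3727

[days_sum: days between 24 and 26 or zone = 'A']
ship_id=40: ✓ → 206
ship_id=41: ✗
ship_id=42: ✗
ship_id=43: ✗
ship_id=44: ✗
ship_id=45: ✗
ship_id=46: ✓ → 367
ship_id=47: ✓ → 846
ship_id=48: ✓ → 878
ship_id=49: ✓ → 97
ship_id=50: ✓ → 139
ship_id=51: ✗
ship_id=52: ✗
ship_id=53: ✓ → 211
days_sum = 206 + 367 + 846 + 878 + 97 + 139 + 211 = 2744
—
[days_sum2: days between 7 and 11 and carrier in ('UPS', 'Evri', 'DHL')]
ship_id=40: ✗
ship_id=41: ✗
ship_id=42: ✗
ship_id=43: ✗
ship_id=44: ✗
ship_id=45: ✗
ship_id=46: ✗
ship_id=47: ✗
ship_id=48: ✓ → 878
ship_id=49: ✗
ship_id=50: ✗
ship_id=51: ✗
ship_id=52: ✗
ship_id=53: ✗
days_sum2 = 878
—
[fragile_sum: fragile >= 1 or days between 18 and 26]
ship_id=40: ✓ → 206
ship_id=41: ✓ → 878
ship_id=42: ✗
ship_id=43: ✓ → 472
ship_id=44: ✗
ship_id=45: ✗
ship_id=46: ✗
ship_id=47: ✓ → 846
ship_id=48: ✓ → 878
ship_id=49: ✓ → 97
ship_id=50: ✓ → 139
ship_id=51: ✗
ship_id=52: ✗
ship_id=53: ✓ → 211
fragile_sum = 206 + 878 + 472 + 846 + 878 + 97 + 139 + 211 = 3727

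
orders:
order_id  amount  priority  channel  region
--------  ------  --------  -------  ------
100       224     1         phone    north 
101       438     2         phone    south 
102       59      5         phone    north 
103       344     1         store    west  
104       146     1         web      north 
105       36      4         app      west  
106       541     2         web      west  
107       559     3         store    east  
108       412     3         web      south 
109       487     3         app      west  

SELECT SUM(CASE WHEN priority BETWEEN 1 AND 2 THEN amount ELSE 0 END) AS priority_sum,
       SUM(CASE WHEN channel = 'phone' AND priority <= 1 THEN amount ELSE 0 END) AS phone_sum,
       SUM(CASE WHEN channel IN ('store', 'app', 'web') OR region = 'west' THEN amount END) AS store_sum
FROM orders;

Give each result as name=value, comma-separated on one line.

priority_sum=1693, phone_sum=224, store_sum=2525

[priority_sum: priority BETWEEN 1 AND 2]
order_id=100: ✓ → 224
order_id=101: ✓ → 438
order_id=102: ✗
order_id=103: ✓ → 344
order_id=104: ✓ → 146
order_id=105: ✗
order_id=106: ✓ → 541
order_id=107: ✗
order_id=108: ✗
order_id=109: ✗
priority_sum = 224 + 438 + 344 + 146 + 541 = 1693
—
[phone_sum: channel = 'phone' AND priority <= 1]
order_id=100: ✓ → 224
order_id=101: ✗
order_id=102: ✗
order_id=103: ✗
order_id=104: ✗
order_id=105: ✗
order_id=106: ✗
order_id=107: ✗
order_id=108: ✗
order_id=109: ✗
phone_sum = 224
—
[store_sum: channel IN ('store', 'app', 'web') OR region = 'west']
order_id=100: ✗
order_id=101: ✗
order_id=102: ✗
order_id=103: ✓ → 344
order_id=104: ✓ → 146
order_id=105: ✓ → 36
order_id=106: ✓ → 541
order_id=107: ✓ → 559
order_id=108: ✓ → 412
order_id=109: ✓ → 487
store_sum = 344 + 146 + 36 + 541 + 559 + 412 + 487 = 2525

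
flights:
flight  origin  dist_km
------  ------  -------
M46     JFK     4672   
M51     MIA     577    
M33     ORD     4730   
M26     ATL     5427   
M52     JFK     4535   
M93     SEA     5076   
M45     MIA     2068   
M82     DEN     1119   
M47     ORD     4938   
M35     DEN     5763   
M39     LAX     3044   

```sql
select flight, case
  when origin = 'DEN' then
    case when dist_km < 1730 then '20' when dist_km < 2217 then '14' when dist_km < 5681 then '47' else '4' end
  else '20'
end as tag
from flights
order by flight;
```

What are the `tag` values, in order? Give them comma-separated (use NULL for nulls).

flight=M26: origin='ATL' → outer ELSE → 20
flight=M33: origin='ORD' → outer ELSE → 20
flight=M35: origin='DEN' → inner[ELSE] → 4
flight=M39: origin='LAX' → outer ELSE → 20
flight=M45: origin='MIA' → outer ELSE → 20
flight=M46: origin='JFK' → outer ELSE → 20
flight=M47: origin='ORD' → outer ELSE → 20
flight=M51: origin='MIA' → outer ELSE → 20
flight=M52: origin='JFK' → outer ELSE → 20
flight=M82: origin='DEN' → inner[dist_km < 1730] → 20
flight=M93: origin='SEA' → outer ELSE → 20

20, 20, 4, 20, 20, 20, 20, 20, 20, 20, 20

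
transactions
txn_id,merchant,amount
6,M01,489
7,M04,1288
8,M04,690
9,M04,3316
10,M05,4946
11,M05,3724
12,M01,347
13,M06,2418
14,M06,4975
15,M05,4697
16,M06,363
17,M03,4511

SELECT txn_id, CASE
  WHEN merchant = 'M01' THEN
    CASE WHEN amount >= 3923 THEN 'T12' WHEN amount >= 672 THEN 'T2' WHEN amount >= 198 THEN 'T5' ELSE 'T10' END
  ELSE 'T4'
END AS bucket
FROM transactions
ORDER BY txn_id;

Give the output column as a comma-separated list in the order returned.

txn_id=6: merchant='M01' → inner[amount >= 198] → T5
txn_id=7: merchant='M04' → outer ELSE → T4
txn_id=8: merchant='M04' → outer ELSE → T4
txn_id=9: merchant='M04' → outer ELSE → T4
txn_id=10: merchant='M05' → outer ELSE → T4
txn_id=11: merchant='M05' → outer ELSE → T4
txn_id=12: merchant='M01' → inner[amount >= 198] → T5
txn_id=13: merchant='M06' → outer ELSE → T4
txn_id=14: merchant='M06' → outer ELSE → T4
txn_id=15: merchant='M05' → outer ELSE → T4
txn_id=16: merchant='M06' → outer ELSE → T4
txn_id=17: merchant='M03' → outer ELSE → T4

T5, T4, T4, T4, T4, T4, T5, T4, T4, T4, T4, T4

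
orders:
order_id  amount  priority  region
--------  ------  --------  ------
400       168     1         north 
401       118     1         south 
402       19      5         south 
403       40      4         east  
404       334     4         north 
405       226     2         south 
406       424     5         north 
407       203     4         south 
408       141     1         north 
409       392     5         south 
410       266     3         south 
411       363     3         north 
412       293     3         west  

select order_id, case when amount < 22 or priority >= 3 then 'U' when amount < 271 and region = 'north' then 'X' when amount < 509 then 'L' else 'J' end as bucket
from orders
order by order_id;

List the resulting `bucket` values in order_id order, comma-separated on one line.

X, L, U, U, U, L, U, U, X, U, U, U, U

order_id=400: amount < 271 and region = 'north' → X
order_id=401: amount < 509 → L
order_id=402: amount < 22 or priority >= 3 → U
order_id=403: amount < 22 or priority >= 3 → U
order_id=404: amount < 22 or priority >= 3 → U
order_id=405: amount < 509 → L
order_id=406: amount < 22 or priority >= 3 → U
order_id=407: amount < 22 or priority >= 3 → U
order_id=408: amount < 271 and region = 'north' → X
order_id=409: amount < 22 or priority >= 3 → U
order_id=410: amount < 22 or priority >= 3 → U
order_id=411: amount < 22 or priority >= 3 → U
order_id=412: amount < 22 or priority >= 3 → U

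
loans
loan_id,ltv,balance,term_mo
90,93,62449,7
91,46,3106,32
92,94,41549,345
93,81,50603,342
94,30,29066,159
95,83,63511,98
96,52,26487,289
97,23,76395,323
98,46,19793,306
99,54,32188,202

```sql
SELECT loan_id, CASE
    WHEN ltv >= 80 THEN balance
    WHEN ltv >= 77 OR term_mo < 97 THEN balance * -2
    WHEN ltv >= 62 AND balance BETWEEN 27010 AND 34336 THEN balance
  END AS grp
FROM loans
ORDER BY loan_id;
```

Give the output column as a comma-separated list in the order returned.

loan_id=90: ltv >= 80 → 62449
loan_id=91: ltv >= 77 OR term_mo < 97 → -6212
loan_id=92: ltv >= 80 → 41549
loan_id=93: ltv >= 80 → 50603
loan_id=94: (no match → NULL) → NULL
loan_id=95: ltv >= 80 → 63511
loan_id=96: (no match → NULL) → NULL
loan_id=97: (no match → NULL) → NULL
loan_id=98: (no match → NULL) → NULL
loan_id=99: (no match → NULL) → NULL

62449, -6212, 41549, 50603, NULL, 63511, NULL, NULL, NULL, NULL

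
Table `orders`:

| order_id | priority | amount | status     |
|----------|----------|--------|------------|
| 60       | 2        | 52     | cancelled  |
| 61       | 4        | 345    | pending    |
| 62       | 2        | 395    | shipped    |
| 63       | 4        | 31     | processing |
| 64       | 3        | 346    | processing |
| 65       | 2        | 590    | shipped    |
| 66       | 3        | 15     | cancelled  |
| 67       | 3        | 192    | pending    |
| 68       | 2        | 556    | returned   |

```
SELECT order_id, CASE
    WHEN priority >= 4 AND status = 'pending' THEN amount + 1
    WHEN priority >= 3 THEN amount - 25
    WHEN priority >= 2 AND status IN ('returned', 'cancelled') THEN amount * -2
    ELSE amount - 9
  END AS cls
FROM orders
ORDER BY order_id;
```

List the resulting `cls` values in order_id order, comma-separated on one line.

-104, 346, 386, 6, 321, 581, -10, 167, -1112

order_id=60: priority >= 2 AND status IN ('returned', 'cancelled') → -104
order_id=61: priority >= 4 AND status = 'pending' → 346
order_id=62: ELSE → 386
order_id=63: priority >= 3 → 6
order_id=64: priority >= 3 → 321
order_id=65: ELSE → 581
order_id=66: priority >= 3 → -10
order_id=67: priority >= 3 → 167
order_id=68: priority >= 2 AND status IN ('returned', 'cancelled') → -1112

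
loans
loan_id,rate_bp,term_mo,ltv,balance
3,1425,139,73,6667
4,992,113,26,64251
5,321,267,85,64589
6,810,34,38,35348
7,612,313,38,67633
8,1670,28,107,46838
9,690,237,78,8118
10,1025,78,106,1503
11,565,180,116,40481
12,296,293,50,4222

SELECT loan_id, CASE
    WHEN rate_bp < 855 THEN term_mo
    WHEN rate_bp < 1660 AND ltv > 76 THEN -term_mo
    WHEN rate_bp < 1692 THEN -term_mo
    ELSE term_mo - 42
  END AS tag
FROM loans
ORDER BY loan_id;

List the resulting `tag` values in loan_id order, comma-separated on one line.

-139, -113, 267, 34, 313, -28, 237, -78, 180, 293

loan_id=3: rate_bp < 1692 → -139
loan_id=4: rate_bp < 1692 → -113
loan_id=5: rate_bp < 855 → 267
loan_id=6: rate_bp < 855 → 34
loan_id=7: rate_bp < 855 → 313
loan_id=8: rate_bp < 1692 → -28
loan_id=9: rate_bp < 855 → 237
loan_id=10: rate_bp < 1660 AND ltv > 76 → -78
loan_id=11: rate_bp < 855 → 180
loan_id=12: rate_bp < 855 → 293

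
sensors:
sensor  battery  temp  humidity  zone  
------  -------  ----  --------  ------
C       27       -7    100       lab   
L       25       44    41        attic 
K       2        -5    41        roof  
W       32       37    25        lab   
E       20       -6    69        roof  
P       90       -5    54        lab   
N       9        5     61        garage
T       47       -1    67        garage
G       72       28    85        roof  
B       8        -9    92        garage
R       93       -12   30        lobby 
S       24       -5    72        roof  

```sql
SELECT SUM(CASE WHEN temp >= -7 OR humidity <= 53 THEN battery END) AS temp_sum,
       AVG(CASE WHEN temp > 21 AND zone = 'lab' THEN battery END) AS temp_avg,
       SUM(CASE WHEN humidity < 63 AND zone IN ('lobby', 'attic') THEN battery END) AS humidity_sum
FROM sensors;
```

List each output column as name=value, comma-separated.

[temp_sum: temp >= -7 OR humidity <= 53]
sensor=C: ✓ → 27
sensor=L: ✓ → 25
sensor=K: ✓ → 2
sensor=W: ✓ → 32
sensor=E: ✓ → 20
sensor=P: ✓ → 90
sensor=N: ✓ → 9
sensor=T: ✓ → 47
sensor=G: ✓ → 72
sensor=B: ✗
sensor=R: ✓ → 93
sensor=S: ✓ → 24
temp_sum = 27 + 25 + 2 + 32 + 20 + 90 + 9 + 47 + 72 + 93 + 24 = 441
—
[temp_avg: temp > 21 AND zone = 'lab']
sensor=C: ✗
sensor=L: ✗
sensor=K: ✗
sensor=W: ✓ → 32
sensor=E: ✗
sensor=P: ✗
sensor=N: ✗
sensor=T: ✗
sensor=G: ✗
sensor=B: ✗
sensor=R: ✗
sensor=S: ✗
temp_avg = 32
—
[humidity_sum: humidity < 63 AND zone IN ('lobby', 'attic')]
sensor=C: ✗
sensor=L: ✓ → 25
sensor=K: ✗
sensor=W: ✗
sensor=E: ✗
sensor=P: ✗
sensor=N: ✗
sensor=T: ✗
sensor=G: ✗
sensor=B: ✗
sensor=R: ✓ → 93
sensor=S: ✗
humidity_sum = 25 + 93 = 118

temp_sum=441, temp_avg=32, humidity_sum=118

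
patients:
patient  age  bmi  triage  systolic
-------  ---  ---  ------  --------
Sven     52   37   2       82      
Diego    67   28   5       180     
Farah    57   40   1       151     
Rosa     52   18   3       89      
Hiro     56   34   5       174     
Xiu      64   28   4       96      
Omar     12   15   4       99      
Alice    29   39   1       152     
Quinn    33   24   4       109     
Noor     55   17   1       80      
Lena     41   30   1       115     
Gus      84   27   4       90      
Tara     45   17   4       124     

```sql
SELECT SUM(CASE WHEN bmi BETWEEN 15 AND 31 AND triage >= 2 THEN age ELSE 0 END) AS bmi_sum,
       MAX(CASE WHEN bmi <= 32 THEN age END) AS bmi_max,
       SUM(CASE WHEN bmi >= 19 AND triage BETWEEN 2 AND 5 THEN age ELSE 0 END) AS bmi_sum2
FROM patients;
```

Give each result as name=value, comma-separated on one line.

[bmi_sum: bmi BETWEEN 15 AND 31 AND triage >= 2]
patient=Sven: ✗
patient=Diego: ✓ → 67
patient=Farah: ✗
patient=Rosa: ✓ → 52
patient=Hiro: ✗
patient=Xiu: ✓ → 64
patient=Omar: ✓ → 12
patient=Alice: ✗
patient=Quinn: ✓ → 33
patient=Noor: ✗
patient=Lena: ✗
patient=Gus: ✓ → 84
patient=Tara: ✓ → 45
bmi_sum = 67 + 52 + 64 + 12 + 33 + 84 + 45 = 357
—
[bmi_max: bmi <= 32]
patient=Sven: ✗
patient=Diego: ✓ → 67
patient=Farah: ✗
patient=Rosa: ✓ → 52
patient=Hiro: ✗
patient=Xiu: ✓ → 64
patient=Omar: ✓ → 12
patient=Alice: ✗
patient=Quinn: ✓ → 33
patient=Noor: ✓ → 55
patient=Lena: ✓ → 41
patient=Gus: ✓ → 84
patient=Tara: ✓ → 45
bmi_max = MAX(67, 52, 64, 12, 33, 55, 41, 84, 45) = 84
—
[bmi_sum2: bmi >= 19 AND triage BETWEEN 2 AND 5]
patient=Sven: ✓ → 52
patient=Diego: ✓ → 67
patient=Farah: ✗
patient=Rosa: ✗
patient=Hiro: ✓ → 56
patient=Xiu: ✓ → 64
patient=Omar: ✗
patient=Alice: ✗
patient=Quinn: ✓ → 33
patient=Noor: ✗
patient=Lena: ✗
patient=Gus: ✓ → 84
patient=Tara: ✗
bmi_sum2 = 52 + 67 + 56 + 64 + 33 + 84 = 356

bmi_sum=357, bmi_max=84, bmi_sum2=356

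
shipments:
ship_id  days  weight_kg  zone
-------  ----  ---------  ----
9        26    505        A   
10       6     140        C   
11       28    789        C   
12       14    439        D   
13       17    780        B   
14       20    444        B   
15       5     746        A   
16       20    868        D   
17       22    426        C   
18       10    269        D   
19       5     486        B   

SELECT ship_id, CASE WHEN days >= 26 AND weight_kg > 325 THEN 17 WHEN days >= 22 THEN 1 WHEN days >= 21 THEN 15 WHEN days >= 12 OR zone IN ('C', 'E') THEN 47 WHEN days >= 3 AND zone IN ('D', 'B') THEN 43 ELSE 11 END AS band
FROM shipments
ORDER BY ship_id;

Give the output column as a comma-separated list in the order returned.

ship_id=9: days >= 26 AND weight_kg > 325 → 17
ship_id=10: days >= 12 OR zone IN ('C', 'E') → 47
ship_id=11: days >= 26 AND weight_kg > 325 → 17
ship_id=12: days >= 12 OR zone IN ('C', 'E') → 47
ship_id=13: days >= 12 OR zone IN ('C', 'E') → 47
ship_id=14: days >= 12 OR zone IN ('C', 'E') → 47
ship_id=15: ELSE → 11
ship_id=16: days >= 12 OR zone IN ('C', 'E') → 47
ship_id=17: days >= 22 → 1
ship_id=18: days >= 3 AND zone IN ('D', 'B') → 43
ship_id=19: days >= 3 AND zone IN ('D', 'B') → 43

17, 47, 17, 47, 47, 47, 11, 47, 1, 43, 43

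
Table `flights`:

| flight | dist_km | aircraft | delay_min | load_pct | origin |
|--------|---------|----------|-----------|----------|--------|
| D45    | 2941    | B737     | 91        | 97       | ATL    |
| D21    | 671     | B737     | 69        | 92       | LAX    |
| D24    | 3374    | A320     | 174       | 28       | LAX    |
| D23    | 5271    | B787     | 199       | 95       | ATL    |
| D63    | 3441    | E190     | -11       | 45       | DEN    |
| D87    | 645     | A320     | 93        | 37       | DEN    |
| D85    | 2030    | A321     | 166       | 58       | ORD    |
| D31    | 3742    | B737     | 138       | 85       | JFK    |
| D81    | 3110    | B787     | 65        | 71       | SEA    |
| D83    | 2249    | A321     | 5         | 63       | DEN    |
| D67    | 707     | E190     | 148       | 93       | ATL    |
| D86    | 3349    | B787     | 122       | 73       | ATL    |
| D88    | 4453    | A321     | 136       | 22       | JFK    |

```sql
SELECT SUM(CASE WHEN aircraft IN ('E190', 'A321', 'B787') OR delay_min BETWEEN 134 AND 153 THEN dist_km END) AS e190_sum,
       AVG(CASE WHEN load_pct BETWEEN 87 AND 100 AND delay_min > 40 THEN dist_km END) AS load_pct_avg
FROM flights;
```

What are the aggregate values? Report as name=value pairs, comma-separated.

[e190_sum: aircraft IN ('E190', 'A321', 'B787') OR delay_min BETWEEN 134 AND 153]
flight=D45: ✗
flight=D21: ✗
flight=D24: ✗
flight=D23: ✓ → 5271
flight=D63: ✓ → 3441
flight=D87: ✗
flight=D85: ✓ → 2030
flight=D31: ✓ → 3742
flight=D81: ✓ → 3110
flight=D83: ✓ → 2249
flight=D67: ✓ → 707
flight=D86: ✓ → 3349
flight=D88: ✓ → 4453
e190_sum = 5271 + 3441 + 2030 + 3742 + 3110 + 2249 + 707 + 3349 + 4453 = 28352
—
[load_pct_avg: load_pct BETWEEN 87 AND 100 AND delay_min > 40]
flight=D45: ✓ → 2941
flight=D21: ✓ → 671
flight=D24: ✗
flight=D23: ✓ → 5271
flight=D63: ✗
flight=D87: ✗
flight=D85: ✗
flight=D31: ✗
flight=D81: ✗
flight=D83: ✗
flight=D67: ✓ → 707
flight=D86: ✗
flight=D88: ✗
load_pct_avg = (2941 + 671 + 5271 + 707) / 4 = 2397.5

e190_sum=28352, load_pct_avg=2397.5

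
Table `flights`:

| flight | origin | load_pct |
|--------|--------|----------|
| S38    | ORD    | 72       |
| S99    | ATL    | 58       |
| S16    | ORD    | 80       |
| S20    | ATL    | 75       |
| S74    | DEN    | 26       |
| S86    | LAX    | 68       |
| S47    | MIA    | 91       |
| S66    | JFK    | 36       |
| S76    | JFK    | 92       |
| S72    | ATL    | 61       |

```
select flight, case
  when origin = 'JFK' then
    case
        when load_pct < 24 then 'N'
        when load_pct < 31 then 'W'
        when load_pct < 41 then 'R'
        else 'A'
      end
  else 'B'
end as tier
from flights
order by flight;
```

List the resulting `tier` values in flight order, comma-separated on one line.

flight=S16: origin='ORD' → outer ELSE → B
flight=S20: origin='ATL' → outer ELSE → B
flight=S38: origin='ORD' → outer ELSE → B
flight=S47: origin='MIA' → outer ELSE → B
flight=S66: origin='JFK' → inner[load_pct < 41] → R
flight=S72: origin='ATL' → outer ELSE → B
flight=S74: origin='DEN' → outer ELSE → B
flight=S76: origin='JFK' → inner[ELSE] → A
flight=S86: origin='LAX' → outer ELSE → B
flight=S99: origin='ATL' → outer ELSE → B

B, B, B, B, R, B, B, A, B, B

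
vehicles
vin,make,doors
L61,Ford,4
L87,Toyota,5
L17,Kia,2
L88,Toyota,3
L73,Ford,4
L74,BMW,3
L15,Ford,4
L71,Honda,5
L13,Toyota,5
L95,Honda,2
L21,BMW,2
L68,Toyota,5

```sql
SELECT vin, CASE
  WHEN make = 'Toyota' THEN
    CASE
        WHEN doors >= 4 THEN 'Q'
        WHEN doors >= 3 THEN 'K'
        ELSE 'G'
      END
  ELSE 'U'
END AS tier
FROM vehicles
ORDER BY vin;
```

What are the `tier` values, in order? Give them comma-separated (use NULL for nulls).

Q, U, U, U, U, Q, U, U, U, Q, K, U

vin=L13: make='Toyota' → inner[doors >= 4] → Q
vin=L15: make='Ford' → outer ELSE → U
vin=L17: make='Kia' → outer ELSE → U
vin=L21: make='BMW' → outer ELSE → U
vin=L61: make='Ford' → outer ELSE → U
vin=L68: make='Toyota' → inner[doors >= 4] → Q
vin=L71: make='Honda' → outer ELSE → U
vin=L73: make='Ford' → outer ELSE → U
vin=L74: make='BMW' → outer ELSE → U
vin=L87: make='Toyota' → inner[doors >= 4] → Q
vin=L88: make='Toyota' → inner[doors >= 3] → K
vin=L95: make='Honda' → outer ELSE → U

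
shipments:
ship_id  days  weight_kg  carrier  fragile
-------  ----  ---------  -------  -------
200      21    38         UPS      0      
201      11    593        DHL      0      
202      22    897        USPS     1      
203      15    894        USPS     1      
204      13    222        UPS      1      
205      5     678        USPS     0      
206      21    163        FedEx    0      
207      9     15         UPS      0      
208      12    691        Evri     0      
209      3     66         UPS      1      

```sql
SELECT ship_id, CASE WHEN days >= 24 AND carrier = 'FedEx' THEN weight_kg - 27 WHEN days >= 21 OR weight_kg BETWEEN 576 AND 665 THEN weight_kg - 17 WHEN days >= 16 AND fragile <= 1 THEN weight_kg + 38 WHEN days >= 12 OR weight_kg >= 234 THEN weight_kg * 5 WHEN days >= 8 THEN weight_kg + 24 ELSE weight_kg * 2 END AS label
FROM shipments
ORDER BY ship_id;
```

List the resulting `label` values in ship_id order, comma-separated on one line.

ship_id=200: days >= 21 OR weight_kg BETWEEN 576 AND 665 → 21
ship_id=201: days >= 21 OR weight_kg BETWEEN 576 AND 665 → 576
ship_id=202: days >= 21 OR weight_kg BETWEEN 576 AND 665 → 880
ship_id=203: days >= 12 OR weight_kg >= 234 → 4470
ship_id=204: days >= 12 OR weight_kg >= 234 → 1110
ship_id=205: days >= 12 OR weight_kg >= 234 → 3390
ship_id=206: days >= 21 OR weight_kg BETWEEN 576 AND 665 → 146
ship_id=207: days >= 8 → 39
ship_id=208: days >= 12 OR weight_kg >= 234 → 3455
ship_id=209: ELSE → 132

21, 576, 880, 4470, 1110, 3390, 146, 39, 3455, 132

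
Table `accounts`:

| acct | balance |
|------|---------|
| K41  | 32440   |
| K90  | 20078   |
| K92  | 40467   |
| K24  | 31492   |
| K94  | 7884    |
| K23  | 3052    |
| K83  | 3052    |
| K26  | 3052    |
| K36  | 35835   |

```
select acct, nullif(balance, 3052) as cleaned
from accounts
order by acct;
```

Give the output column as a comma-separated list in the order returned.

acct=K23: balance=3052 vs 3052: equal → NULL
acct=K24: balance=31492 vs 3052: differ → 31492
acct=K26: balance=3052 vs 3052: equal → NULL
acct=K36: balance=35835 vs 3052: differ → 35835
acct=K41: balance=32440 vs 3052: differ → 32440
acct=K83: balance=3052 vs 3052: equal → NULL
acct=K90: balance=20078 vs 3052: differ → 20078
acct=K92: balance=40467 vs 3052: differ → 40467
acct=K94: balance=7884 vs 3052: differ → 7884

NULL, 31492, NULL, 35835, 32440, NULL, 20078, 40467, 7884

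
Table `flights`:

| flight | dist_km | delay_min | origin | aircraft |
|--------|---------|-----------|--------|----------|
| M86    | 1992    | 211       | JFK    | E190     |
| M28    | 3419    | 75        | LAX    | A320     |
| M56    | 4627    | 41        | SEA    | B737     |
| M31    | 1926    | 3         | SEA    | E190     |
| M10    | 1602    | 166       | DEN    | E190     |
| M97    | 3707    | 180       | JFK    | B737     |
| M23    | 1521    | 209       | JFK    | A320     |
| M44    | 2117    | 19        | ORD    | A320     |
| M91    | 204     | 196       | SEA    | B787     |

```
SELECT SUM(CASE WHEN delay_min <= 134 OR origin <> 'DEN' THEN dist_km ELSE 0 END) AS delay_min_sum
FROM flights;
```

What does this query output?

19513

flight=M86: ✓ → 1992
flight=M28: ✓ → 3419
flight=M56: ✓ → 4627
flight=M31: ✓ → 1926
flight=M10: ✗
flight=M97: ✓ → 3707
flight=M23: ✓ → 1521
flight=M44: ✓ → 2117
flight=M91: ✓ → 204
delay_min_sum = 1992 + 3419 + 4627 + 1926 + 3707 + 1521 + 2117 + 204 = 19513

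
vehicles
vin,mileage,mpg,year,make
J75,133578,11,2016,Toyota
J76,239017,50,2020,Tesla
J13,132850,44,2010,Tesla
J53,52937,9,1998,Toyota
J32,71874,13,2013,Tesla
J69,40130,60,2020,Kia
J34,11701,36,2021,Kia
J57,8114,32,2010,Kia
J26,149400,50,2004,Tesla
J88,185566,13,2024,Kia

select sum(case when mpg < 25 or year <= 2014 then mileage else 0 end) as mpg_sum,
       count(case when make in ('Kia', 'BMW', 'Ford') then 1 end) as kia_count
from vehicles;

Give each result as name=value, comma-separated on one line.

[mpg_sum: mpg < 25 or year <= 2014]
vin=J75: ✓ → 133578
vin=J76: ✗
vin=J13: ✓ → 132850
vin=J53: ✓ → 52937
vin=J32: ✓ → 71874
vin=J69: ✗
vin=J34: ✗
vin=J57: ✓ → 8114
vin=J26: ✓ → 149400
vin=J88: ✓ → 185566
mpg_sum = 133578 + 132850 + 52937 + 71874 + 8114 + 149400 + 185566 = 734319
—
[kia_count: make in ('Kia', 'BMW', 'Ford')]
vin=J75: ✗
vin=J76: ✗
vin=J13: ✗
vin=J53: ✗
vin=J32: ✗
vin=J69: ✓ → 1
vin=J34: ✓ → 1
vin=J57: ✓ → 1
vin=J26: ✗
vin=J88: ✓ → 1
kia_count = COUNT(1, 1, 1, 1) = 4

mpg_sum=734319, kia_count=4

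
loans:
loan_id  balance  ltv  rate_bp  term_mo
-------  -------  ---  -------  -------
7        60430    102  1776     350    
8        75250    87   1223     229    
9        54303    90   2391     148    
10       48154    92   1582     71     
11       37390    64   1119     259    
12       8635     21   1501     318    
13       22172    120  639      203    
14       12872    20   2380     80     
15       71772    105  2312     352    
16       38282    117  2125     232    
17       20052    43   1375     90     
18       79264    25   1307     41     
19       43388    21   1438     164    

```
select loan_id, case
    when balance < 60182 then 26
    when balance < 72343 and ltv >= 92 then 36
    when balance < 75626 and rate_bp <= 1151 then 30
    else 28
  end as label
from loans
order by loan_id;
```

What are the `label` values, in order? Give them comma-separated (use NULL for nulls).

36, 28, 26, 26, 26, 26, 26, 26, 36, 26, 26, 28, 26

loan_id=7: balance < 72343 and ltv >= 92 → 36
loan_id=8: ELSE → 28
loan_id=9: balance < 60182 → 26
loan_id=10: balance < 60182 → 26
loan_id=11: balance < 60182 → 26
loan_id=12: balance < 60182 → 26
loan_id=13: balance < 60182 → 26
loan_id=14: balance < 60182 → 26
loan_id=15: balance < 72343 and ltv >= 92 → 36
loan_id=16: balance < 60182 → 26
loan_id=17: balance < 60182 → 26
loan_id=18: ELSE → 28
loan_id=19: balance < 60182 → 26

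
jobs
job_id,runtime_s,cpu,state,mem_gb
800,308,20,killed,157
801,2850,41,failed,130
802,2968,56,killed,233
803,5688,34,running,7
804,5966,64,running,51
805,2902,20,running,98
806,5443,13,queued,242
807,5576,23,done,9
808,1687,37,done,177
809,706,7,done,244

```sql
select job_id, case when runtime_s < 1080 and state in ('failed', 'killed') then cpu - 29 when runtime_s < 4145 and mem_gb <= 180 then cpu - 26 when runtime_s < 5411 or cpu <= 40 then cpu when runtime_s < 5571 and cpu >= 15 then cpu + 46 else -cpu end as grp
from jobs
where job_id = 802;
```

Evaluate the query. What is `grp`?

job_id = 802: runtime_s=2968, cpu=56, state=killed, mem_gb=233.
runtime_s < 1080 and state in ('failed', 'killed') → false
runtime_s < 4145 and mem_gb <= 180 → false
runtime_s < 5411 or cpu <= 40 → true → 56

56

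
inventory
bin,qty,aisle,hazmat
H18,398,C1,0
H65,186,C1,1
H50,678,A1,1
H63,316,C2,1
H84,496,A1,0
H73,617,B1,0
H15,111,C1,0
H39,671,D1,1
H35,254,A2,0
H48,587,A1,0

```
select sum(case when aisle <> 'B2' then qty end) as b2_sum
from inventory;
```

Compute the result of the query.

bin=H18: ✓ → 398
bin=H65: ✓ → 186
bin=H50: ✓ → 678
bin=H63: ✓ → 316
bin=H84: ✓ → 496
bin=H73: ✓ → 617
bin=H15: ✓ → 111
bin=H39: ✓ → 671
bin=H35: ✓ → 254
bin=H48: ✓ → 587
b2_sum = 398 + 186 + 678 + 316 + 496 + 617 + 111 + 671 + 254 + 587 = 4314

4314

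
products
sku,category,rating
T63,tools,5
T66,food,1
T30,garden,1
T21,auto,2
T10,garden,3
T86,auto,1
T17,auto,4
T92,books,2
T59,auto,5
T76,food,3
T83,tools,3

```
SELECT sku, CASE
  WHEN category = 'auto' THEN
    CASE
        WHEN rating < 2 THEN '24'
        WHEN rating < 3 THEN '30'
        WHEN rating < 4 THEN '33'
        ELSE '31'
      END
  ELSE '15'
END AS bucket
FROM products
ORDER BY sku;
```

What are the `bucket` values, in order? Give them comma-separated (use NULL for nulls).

15, 31, 30, 15, 31, 15, 15, 15, 15, 24, 15

sku=T10: category='garden' → outer ELSE → 15
sku=T17: category='auto' → inner[ELSE] → 31
sku=T21: category='auto' → inner[rating < 3] → 30
sku=T30: category='garden' → outer ELSE → 15
sku=T59: category='auto' → inner[ELSE] → 31
sku=T63: category='tools' → outer ELSE → 15
sku=T66: category='food' → outer ELSE → 15
sku=T76: category='food' → outer ELSE → 15
sku=T83: category='tools' → outer ELSE → 15
sku=T86: category='auto' → inner[rating < 2] → 24
sku=T92: category='books' → outer ELSE → 15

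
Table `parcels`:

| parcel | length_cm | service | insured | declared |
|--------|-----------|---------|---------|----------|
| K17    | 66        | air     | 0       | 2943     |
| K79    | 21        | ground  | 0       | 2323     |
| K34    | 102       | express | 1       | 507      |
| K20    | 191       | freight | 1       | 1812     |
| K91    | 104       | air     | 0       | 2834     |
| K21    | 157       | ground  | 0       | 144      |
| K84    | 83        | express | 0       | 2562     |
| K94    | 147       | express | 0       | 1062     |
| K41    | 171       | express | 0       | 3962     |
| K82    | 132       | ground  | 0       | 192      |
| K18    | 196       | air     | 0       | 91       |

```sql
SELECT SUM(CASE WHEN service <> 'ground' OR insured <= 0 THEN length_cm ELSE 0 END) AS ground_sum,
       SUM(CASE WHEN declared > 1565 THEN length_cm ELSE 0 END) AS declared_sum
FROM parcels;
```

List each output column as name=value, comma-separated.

[ground_sum: service <> 'ground' OR insured <= 0]
parcel=K17: ✓ → 66
parcel=K79: ✓ → 21
parcel=K34: ✓ → 102
parcel=K20: ✓ → 191
parcel=K91: ✓ → 104
parcel=K21: ✓ → 157
parcel=K84: ✓ → 83
parcel=K94: ✓ → 147
parcel=K41: ✓ → 171
parcel=K82: ✓ → 132
parcel=K18: ✓ → 196
ground_sum = 66 + 21 + 102 + 191 + 104 + 157 + 83 + 147 + 171 + 132 + 196 = 1370
—
[declared_sum: declared > 1565]
parcel=K17: ✓ → 66
parcel=K79: ✓ → 21
parcel=K34: ✗
parcel=K20: ✓ → 191
parcel=K91: ✓ → 104
parcel=K21: ✗
parcel=K84: ✓ → 83
parcel=K94: ✗
parcel=K41: ✓ → 171
parcel=K82: ✗
parcel=K18: ✗
declared_sum = 66 + 21 + 191 + 104 + 83 + 171 = 636

ground_sum=1370, declared_sum=636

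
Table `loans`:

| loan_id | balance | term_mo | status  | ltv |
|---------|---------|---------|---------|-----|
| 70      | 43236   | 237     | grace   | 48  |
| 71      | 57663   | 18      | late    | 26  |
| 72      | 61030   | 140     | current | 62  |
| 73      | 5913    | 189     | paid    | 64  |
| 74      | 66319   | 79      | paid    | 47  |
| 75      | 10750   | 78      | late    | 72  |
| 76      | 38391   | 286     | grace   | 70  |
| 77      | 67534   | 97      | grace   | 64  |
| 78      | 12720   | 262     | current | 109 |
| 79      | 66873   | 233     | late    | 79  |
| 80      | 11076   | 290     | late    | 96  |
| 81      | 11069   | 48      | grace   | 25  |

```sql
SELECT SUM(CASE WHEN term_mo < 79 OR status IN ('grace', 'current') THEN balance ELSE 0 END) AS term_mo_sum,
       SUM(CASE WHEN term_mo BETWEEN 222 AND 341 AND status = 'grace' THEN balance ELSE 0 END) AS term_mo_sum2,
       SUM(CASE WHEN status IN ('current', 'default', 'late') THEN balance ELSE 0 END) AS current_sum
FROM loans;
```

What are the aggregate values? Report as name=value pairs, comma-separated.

term_mo_sum=302393, term_mo_sum2=81627, current_sum=220112

[term_mo_sum: term_mo < 79 OR status IN ('grace', 'current')]
loan_id=70: ✓ → 43236
loan_id=71: ✓ → 57663
loan_id=72: ✓ → 61030
loan_id=73: ✗
loan_id=74: ✗
loan_id=75: ✓ → 10750
loan_id=76: ✓ → 38391
loan_id=77: ✓ → 67534
loan_id=78: ✓ → 12720
loan_id=79: ✗
loan_id=80: ✗
loan_id=81: ✓ → 11069
term_mo_sum = 43236 + 57663 + 61030 + 10750 + 38391 + 67534 + 12720 + 11069 = 302393
—
[term_mo_sum2: term_mo BETWEEN 222 AND 341 AND status = 'grace']
loan_id=70: ✓ → 43236
loan_id=71: ✗
loan_id=72: ✗
loan_id=73: ✗
loan_id=74: ✗
loan_id=75: ✗
loan_id=76: ✓ → 38391
loan_id=77: ✗
loan_id=78: ✗
loan_id=79: ✗
loan_id=80: ✗
loan_id=81: ✗
term_mo_sum2 = 43236 + 38391 = 81627
—
[current_sum: status IN ('current', 'default', 'late')]
loan_id=70: ✗
loan_id=71: ✓ → 57663
loan_id=72: ✓ → 61030
loan_id=73: ✗
loan_id=74: ✗
loan_id=75: ✓ → 10750
loan_id=76: ✗
loan_id=77: ✗
loan_id=78: ✓ → 12720
loan_id=79: ✓ → 66873
loan_id=80: ✓ → 11076
loan_id=81: ✗
current_sum = 57663 + 61030 + 10750 + 12720 + 66873 + 11076 = 220112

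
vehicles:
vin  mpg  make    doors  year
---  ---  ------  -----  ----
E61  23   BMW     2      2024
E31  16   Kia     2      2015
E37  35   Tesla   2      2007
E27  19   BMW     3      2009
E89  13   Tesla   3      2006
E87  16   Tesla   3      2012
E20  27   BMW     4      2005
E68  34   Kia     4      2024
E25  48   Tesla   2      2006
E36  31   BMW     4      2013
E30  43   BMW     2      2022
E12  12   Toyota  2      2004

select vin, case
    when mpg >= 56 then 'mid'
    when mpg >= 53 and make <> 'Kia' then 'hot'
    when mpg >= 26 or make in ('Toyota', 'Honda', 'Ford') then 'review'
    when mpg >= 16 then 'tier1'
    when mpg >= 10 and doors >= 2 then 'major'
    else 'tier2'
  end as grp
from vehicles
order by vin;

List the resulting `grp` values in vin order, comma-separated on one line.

review, review, review, tier1, review, tier1, review, review, tier1, review, tier1, major

vin=E12: mpg >= 26 or make in ('Toyota', 'Honda', 'Ford') → review
vin=E20: mpg >= 26 or make in ('Toyota', 'Honda', 'Ford') → review
vin=E25: mpg >= 26 or make in ('Toyota', 'Honda', 'Ford') → review
vin=E27: mpg >= 16 → tier1
vin=E30: mpg >= 26 or make in ('Toyota', 'Honda', 'Ford') → review
vin=E31: mpg >= 16 → tier1
vin=E36: mpg >= 26 or make in ('Toyota', 'Honda', 'Ford') → review
vin=E37: mpg >= 26 or make in ('Toyota', 'Honda', 'Ford') → review
vin=E61: mpg >= 16 → tier1
vin=E68: mpg >= 26 or make in ('Toyota', 'Honda', 'Ford') → review
vin=E87: mpg >= 16 → tier1
vin=E89: mpg >= 10 and doors >= 2 → major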